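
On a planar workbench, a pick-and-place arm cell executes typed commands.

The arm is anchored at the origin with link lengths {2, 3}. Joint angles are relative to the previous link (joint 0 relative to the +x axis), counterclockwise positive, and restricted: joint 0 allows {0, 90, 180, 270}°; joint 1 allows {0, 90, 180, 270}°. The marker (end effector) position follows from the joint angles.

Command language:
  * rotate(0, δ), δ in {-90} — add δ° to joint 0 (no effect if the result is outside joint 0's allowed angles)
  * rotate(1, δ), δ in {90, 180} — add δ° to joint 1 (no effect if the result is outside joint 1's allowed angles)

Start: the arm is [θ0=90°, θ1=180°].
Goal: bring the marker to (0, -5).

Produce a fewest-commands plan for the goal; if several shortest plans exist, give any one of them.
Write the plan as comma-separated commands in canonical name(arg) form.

rotate(1, 180), rotate(0, -90), rotate(0, -90)

t0: [θ0=90°, θ1=180°]
[1] after rotate(1, 180): [θ0=90°, θ1=0°]
[2] after rotate(0, -90): [θ0=0°, θ1=0°]
[3] after rotate(0, -90): [θ0=270°, θ1=0°]
nothing shorter than 3 reaches the goal.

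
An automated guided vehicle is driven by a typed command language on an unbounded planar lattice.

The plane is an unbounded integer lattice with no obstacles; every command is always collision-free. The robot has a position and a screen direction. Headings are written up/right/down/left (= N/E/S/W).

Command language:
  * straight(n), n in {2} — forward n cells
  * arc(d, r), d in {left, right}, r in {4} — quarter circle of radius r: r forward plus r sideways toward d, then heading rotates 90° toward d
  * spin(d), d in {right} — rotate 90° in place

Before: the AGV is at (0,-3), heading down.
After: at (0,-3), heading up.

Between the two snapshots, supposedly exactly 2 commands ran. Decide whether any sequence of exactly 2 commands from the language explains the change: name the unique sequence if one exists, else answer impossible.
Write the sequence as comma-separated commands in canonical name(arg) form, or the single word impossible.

spin(right), spin(right)

key: (0,-3) unmoved — no command in the sequence translates
from: at (0,-3), heading down
t=1 spin(right) ⇒ at (0,-3), heading left
t=2 spin(right) ⇒ at (0,-3), heading up
no rival 2-sequence matches.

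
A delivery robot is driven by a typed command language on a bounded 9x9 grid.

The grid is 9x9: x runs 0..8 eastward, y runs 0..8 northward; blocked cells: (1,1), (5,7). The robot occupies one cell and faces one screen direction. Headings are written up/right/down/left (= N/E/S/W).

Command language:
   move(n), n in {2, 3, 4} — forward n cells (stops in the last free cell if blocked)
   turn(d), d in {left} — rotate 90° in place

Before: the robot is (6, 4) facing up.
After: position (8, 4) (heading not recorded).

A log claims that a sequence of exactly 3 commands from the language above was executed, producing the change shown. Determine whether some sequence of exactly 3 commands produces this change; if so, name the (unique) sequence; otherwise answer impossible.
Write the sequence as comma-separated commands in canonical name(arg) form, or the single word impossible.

impossible

every 3-command combo misses the target.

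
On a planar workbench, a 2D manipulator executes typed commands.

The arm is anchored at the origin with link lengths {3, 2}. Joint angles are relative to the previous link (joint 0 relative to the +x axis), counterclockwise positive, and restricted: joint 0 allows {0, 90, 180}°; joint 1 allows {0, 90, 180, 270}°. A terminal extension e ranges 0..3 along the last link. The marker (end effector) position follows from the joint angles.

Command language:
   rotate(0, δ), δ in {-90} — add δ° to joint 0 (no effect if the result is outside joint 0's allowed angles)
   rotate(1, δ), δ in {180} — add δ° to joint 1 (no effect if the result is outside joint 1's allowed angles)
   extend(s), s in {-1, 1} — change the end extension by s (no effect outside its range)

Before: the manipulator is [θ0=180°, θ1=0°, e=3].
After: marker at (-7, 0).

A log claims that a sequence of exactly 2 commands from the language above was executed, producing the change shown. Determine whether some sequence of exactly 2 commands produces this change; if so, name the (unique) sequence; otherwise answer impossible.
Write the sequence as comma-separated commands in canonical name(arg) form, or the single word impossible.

key: running extend(-1) before extend(1) would end elsewhere — order is forced
from: [θ0=180°, θ1=0°, e=3]
1. extend(1) → [θ0=180°, θ1=0°, e=3]
2. extend(-1) → [θ0=180°, θ1=0°, e=2]
all 16 alternatives checked — unique.

extend(1), extend(-1)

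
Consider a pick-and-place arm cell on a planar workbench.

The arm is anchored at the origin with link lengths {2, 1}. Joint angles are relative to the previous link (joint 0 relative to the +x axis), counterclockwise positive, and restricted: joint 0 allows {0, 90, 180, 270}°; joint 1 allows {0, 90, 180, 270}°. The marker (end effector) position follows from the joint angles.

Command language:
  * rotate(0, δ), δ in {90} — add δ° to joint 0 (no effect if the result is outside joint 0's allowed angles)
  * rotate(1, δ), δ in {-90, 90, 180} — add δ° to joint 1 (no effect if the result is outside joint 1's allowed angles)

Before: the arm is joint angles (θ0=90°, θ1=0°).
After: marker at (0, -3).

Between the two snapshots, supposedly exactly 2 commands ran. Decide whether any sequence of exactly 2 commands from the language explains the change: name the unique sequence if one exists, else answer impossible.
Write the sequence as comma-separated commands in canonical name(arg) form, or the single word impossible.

rotate(0, 90), rotate(0, 90)

initial: joint angles (θ0=90°, θ1=0°)
t=1 rotate(0, 90) ⇒ joint angles (θ0=180°, θ1=0°)
t=2 rotate(0, 90) ⇒ joint angles (θ0=270°, θ1=0°)
all 16 alternatives checked — unique.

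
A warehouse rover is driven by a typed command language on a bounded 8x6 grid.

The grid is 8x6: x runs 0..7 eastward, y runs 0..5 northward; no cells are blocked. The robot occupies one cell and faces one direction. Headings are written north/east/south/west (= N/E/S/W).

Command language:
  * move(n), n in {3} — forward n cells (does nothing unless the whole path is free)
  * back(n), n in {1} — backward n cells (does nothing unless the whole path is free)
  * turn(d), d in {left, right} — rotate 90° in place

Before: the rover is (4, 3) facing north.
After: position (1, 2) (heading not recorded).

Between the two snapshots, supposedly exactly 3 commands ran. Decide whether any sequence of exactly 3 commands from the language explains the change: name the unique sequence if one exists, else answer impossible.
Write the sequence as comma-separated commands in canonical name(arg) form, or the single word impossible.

back(1), turn(left), move(3)

key: order matters: swapping back(1) and move(3) lands elsewhere
initial: (4, 3) facing north
step 1 (back(1)): (4, 2) facing north
step 2 (turn(left)): (4, 2) facing west
step 3 (move(3)): (1, 2) facing west
uniquely the one of 64 3-step routes that fits.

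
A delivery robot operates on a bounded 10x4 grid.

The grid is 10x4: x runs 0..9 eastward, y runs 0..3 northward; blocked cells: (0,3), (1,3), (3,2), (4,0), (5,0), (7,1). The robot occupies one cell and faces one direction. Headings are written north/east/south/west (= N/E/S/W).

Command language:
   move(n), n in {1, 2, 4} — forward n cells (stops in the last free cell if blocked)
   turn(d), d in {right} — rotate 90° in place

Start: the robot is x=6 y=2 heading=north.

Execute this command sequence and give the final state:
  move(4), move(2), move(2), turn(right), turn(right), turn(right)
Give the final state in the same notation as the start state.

begin: x=6 y=2 heading=north
[1] after move(4): x=6 y=3 heading=north
[2] after move(2): x=6 y=3 heading=north
[3] after move(2): x=6 y=3 heading=north
[4] after turn(right): x=6 y=3 heading=east
[5] after turn(right): x=6 y=3 heading=south
[6] after turn(right): x=6 y=3 heading=west

x=6 y=3 heading=west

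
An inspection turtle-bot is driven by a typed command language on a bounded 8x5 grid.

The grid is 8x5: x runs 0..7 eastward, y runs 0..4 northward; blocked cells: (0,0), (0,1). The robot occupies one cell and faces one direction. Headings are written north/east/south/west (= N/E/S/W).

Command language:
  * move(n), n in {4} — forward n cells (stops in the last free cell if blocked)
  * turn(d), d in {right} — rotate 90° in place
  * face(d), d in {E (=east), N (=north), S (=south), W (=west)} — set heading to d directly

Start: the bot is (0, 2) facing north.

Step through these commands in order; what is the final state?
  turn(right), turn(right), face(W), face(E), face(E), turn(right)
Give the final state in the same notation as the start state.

begin: (0, 2) facing north
step 1 (turn(right)): (0, 2) facing east
step 2 (turn(right)): (0, 2) facing south
step 3 (face(W)): (0, 2) facing west
step 4 (face(E)): (0, 2) facing east
step 5 (face(E)): (0, 2) facing east
step 6 (turn(right)): (0, 2) facing south

(0, 2) facing south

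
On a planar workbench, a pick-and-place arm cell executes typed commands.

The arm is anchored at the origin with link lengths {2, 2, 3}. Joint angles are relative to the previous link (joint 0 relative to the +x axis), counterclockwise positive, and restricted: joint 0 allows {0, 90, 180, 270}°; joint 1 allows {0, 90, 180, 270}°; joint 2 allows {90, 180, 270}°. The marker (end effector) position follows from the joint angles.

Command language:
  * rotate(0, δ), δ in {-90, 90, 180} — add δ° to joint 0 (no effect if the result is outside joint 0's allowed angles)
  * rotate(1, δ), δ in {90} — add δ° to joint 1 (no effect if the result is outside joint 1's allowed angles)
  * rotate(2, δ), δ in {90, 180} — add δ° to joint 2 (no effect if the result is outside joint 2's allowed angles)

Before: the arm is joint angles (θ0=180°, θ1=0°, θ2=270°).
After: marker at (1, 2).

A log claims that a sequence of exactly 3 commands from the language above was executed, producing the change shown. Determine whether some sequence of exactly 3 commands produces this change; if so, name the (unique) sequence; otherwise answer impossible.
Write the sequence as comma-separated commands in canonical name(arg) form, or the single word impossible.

rotate(1, 90), rotate(1, 90), rotate(1, 90)

begin: joint angles (θ0=180°, θ1=0°, θ2=270°)
[1] after rotate(1, 90): joint angles (θ0=180°, θ1=90°, θ2=270°)
[2] after rotate(1, 90): joint angles (θ0=180°, θ1=180°, θ2=270°)
[3] after rotate(1, 90): joint angles (θ0=180°, θ1=270°, θ2=270°)
no other 3-command option fits: unique.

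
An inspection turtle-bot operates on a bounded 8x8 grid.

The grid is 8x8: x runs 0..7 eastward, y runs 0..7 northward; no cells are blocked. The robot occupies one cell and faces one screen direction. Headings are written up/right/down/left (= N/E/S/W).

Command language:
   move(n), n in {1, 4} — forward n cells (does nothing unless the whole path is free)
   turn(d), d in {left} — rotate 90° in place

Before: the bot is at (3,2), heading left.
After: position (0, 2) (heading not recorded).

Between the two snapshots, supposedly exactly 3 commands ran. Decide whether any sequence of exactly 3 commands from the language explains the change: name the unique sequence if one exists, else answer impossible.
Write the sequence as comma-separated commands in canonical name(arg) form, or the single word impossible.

from: at (3,2), heading left
1. move(1) → at (2,2), heading left
2. move(1) → at (1,2), heading left
3. move(1) → at (0,2), heading left
no rival 3-sequence matches.

move(1), move(1), move(1)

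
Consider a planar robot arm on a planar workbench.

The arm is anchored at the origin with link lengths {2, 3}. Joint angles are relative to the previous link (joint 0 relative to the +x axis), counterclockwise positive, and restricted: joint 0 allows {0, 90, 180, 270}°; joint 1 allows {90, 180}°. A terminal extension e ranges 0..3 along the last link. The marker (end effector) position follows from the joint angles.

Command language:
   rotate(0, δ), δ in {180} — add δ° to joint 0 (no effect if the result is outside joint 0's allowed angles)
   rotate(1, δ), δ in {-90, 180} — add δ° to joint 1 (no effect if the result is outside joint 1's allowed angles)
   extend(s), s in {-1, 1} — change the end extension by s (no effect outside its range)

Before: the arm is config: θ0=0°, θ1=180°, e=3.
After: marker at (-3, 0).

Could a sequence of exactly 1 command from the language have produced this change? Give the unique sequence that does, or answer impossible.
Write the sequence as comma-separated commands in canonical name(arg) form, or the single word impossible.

from: config: θ0=0°, θ1=180°, e=3
step 1 (extend(-1)): config: θ0=0°, θ1=180°, e=2
all 5 alternatives checked — unique.

extend(-1)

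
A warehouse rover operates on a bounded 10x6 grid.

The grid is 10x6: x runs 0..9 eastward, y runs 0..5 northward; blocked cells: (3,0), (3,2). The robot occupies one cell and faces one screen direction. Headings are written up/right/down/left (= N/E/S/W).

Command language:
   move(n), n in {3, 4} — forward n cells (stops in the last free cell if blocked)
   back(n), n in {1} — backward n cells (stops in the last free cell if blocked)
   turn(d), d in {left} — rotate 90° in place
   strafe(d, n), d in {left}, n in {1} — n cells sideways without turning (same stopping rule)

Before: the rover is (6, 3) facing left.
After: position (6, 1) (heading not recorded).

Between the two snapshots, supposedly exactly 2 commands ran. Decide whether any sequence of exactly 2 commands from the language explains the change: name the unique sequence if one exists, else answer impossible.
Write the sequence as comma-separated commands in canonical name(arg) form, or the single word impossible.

t0: (6, 3) facing left
step 1 (strafe(left, 1)): (6, 2) facing left
step 2 (strafe(left, 1)): (6, 1) facing left
uniquely the one of 25 2-step routes that fits.

strafe(left, 1), strafe(left, 1)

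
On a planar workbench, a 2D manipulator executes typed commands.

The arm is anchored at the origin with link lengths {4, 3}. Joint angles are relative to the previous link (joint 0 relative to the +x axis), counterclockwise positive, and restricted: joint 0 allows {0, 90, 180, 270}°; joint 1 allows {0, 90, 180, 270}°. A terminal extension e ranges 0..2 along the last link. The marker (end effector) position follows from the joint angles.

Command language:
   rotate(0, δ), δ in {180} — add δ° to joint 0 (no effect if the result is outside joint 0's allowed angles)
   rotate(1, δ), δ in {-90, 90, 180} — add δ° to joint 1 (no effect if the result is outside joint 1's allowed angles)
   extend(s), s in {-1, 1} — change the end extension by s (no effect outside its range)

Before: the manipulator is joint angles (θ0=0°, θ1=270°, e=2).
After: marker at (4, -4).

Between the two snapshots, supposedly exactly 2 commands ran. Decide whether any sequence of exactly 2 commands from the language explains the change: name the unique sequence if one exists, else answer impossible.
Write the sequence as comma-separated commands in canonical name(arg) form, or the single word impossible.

key: running extend(-1) before extend(1) would end elsewhere — order is forced
t0: joint angles (θ0=0°, θ1=270°, e=2)
t=1 extend(1) ⇒ joint angles (θ0=0°, θ1=270°, e=2)
t=2 extend(-1) ⇒ joint angles (θ0=0°, θ1=270°, e=1)
all 36 alternatives checked — unique.

extend(1), extend(-1)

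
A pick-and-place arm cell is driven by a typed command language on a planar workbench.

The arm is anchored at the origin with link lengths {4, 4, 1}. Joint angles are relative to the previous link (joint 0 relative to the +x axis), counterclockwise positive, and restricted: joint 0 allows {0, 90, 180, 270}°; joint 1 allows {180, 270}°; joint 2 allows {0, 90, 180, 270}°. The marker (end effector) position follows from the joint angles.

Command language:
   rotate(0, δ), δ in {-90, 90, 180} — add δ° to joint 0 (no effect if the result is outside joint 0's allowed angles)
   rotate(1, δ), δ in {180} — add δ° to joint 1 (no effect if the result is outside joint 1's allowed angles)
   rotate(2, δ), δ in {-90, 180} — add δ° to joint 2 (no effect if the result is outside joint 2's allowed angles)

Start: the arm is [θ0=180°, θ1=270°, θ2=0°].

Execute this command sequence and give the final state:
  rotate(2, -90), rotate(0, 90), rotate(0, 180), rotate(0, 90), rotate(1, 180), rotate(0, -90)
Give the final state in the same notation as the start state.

start: [θ0=180°, θ1=270°, θ2=0°]
1. rotate(2, -90) → [θ0=180°, θ1=270°, θ2=270°]
2. rotate(0, 90) → [θ0=270°, θ1=270°, θ2=270°]
3. rotate(0, 180) → [θ0=90°, θ1=270°, θ2=270°]
4. rotate(0, 90) → [θ0=180°, θ1=270°, θ2=270°]
5. rotate(1, 180) → [θ0=180°, θ1=270°, θ2=270°]
6. rotate(0, -90) → [θ0=90°, θ1=270°, θ2=270°]

[θ0=90°, θ1=270°, θ2=270°]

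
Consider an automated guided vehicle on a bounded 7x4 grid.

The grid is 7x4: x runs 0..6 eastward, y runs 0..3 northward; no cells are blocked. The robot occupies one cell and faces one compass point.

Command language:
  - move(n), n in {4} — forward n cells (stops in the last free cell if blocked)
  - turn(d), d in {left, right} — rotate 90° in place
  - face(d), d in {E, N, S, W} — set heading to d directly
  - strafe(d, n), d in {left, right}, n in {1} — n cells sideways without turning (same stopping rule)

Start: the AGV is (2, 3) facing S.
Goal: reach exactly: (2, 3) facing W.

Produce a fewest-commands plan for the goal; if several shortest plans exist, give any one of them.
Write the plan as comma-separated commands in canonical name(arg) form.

turn(right)

t0: (2, 3) facing S
[1] after turn(right): (2, 3) facing W
nothing shorter than 1 reaches the goal.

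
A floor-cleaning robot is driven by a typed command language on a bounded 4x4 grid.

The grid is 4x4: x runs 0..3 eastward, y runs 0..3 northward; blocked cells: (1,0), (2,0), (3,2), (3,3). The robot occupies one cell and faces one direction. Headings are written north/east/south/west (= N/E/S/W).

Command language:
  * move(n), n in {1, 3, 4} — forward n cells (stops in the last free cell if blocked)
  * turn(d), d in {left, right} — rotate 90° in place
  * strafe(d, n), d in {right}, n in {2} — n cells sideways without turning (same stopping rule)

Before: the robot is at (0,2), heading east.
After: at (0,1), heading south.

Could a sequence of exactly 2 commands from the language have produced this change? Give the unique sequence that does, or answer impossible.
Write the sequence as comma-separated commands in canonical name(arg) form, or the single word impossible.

turn(right), move(1)

key: cell and facing (now S) both changed — the 2 commands mix motion and turning
initial: at (0,2), heading east
1. turn(right) → at (0,2), heading south
2. move(1) → at (0,1), heading south
all 36 alternatives checked — unique.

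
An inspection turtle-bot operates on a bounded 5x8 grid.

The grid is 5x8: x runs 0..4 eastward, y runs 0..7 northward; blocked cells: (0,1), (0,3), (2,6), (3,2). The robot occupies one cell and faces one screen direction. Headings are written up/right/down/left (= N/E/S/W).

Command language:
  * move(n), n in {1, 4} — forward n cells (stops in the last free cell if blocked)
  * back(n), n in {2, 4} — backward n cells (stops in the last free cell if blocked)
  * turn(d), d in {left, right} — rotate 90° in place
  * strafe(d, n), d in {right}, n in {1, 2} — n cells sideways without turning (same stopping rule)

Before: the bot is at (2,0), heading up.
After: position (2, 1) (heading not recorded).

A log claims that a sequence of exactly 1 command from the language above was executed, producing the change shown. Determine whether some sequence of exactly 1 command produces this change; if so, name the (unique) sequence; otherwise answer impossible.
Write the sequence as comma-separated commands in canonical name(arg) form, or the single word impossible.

move(1)

begin: at (2,0), heading up
1. move(1) → at (2,1), heading up
uniquely the one of 8 1-step routes that fits.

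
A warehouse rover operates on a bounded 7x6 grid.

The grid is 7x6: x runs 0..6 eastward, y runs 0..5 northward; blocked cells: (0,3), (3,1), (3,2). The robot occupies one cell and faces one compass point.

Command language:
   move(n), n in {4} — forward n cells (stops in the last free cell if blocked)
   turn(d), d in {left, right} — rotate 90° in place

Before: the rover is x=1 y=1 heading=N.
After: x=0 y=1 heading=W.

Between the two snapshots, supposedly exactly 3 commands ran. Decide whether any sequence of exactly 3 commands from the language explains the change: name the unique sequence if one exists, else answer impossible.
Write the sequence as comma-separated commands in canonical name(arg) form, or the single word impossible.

turn(left), move(4), move(4)

key: cell and facing (now W) both changed — the 3 commands mix motion and turning
start: x=1 y=1 heading=N
t=1 turn(left) ⇒ x=1 y=1 heading=W
t=2 move(4) ⇒ x=0 y=1 heading=W
t=3 move(4) ⇒ x=0 y=1 heading=W
uniquely the one of 27 3-step routes that fits.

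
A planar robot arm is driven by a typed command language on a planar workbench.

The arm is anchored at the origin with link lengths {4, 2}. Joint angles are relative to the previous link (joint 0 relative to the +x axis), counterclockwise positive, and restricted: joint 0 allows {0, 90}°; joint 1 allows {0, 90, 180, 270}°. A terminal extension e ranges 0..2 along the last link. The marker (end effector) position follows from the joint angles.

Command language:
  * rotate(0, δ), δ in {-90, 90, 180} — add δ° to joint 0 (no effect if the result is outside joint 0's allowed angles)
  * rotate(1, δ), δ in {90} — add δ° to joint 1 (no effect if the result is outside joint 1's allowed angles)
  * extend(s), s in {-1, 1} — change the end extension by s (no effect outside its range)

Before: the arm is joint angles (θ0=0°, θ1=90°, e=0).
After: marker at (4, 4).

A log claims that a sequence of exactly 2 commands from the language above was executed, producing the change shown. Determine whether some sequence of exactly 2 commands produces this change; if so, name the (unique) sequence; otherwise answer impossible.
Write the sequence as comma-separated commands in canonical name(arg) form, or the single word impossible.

extend(1), extend(1)

t0: joint angles (θ0=0°, θ1=90°, e=0)
t=1 extend(1) ⇒ joint angles (θ0=0°, θ1=90°, e=1)
t=2 extend(1) ⇒ joint angles (θ0=0°, θ1=90°, e=2)
no other 2-command option fits: unique.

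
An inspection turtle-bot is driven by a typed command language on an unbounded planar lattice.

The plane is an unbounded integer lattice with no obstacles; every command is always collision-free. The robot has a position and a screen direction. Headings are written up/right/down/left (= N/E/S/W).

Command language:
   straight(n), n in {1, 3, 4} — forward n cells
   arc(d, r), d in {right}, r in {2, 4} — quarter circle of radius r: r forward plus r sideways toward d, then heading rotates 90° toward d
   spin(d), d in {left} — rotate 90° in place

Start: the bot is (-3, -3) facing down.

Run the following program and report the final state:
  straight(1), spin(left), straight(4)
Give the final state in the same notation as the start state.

(1, -4) facing right

from: (-3, -3) facing down
1. straight(1) → (-3, -4) facing down
2. spin(left) → (-3, -4) facing right
3. straight(4) → (1, -4) facing right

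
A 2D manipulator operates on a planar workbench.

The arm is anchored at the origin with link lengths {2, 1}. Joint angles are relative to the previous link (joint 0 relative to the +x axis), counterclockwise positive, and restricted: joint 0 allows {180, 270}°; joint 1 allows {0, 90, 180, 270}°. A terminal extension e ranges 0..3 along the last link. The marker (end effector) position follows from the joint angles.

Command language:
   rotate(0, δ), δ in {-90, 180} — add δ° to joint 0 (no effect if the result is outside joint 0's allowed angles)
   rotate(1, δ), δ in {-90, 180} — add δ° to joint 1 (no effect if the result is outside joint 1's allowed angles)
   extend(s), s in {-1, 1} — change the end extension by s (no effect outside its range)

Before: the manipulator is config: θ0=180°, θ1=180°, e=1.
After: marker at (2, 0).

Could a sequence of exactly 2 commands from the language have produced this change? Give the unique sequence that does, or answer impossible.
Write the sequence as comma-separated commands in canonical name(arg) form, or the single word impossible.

start: config: θ0=180°, θ1=180°, e=1
t=1 extend(1) ⇒ config: θ0=180°, θ1=180°, e=2
t=2 extend(1) ⇒ config: θ0=180°, θ1=180°, e=3
all 36 alternatives checked — unique.

extend(1), extend(1)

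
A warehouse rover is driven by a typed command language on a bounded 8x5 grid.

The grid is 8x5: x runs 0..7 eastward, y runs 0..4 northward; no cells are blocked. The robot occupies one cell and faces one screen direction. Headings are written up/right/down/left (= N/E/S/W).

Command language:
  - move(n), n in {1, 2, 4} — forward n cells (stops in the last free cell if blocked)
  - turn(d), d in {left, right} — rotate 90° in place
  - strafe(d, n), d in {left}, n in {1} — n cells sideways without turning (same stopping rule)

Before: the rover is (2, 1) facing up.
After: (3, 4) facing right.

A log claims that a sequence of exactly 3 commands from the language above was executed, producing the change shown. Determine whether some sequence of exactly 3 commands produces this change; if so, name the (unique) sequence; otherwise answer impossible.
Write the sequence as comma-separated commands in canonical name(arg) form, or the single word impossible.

move(4), turn(right), move(1)

key: cell and facing (now E) both changed — the 3 commands mix motion and turning
begin: (2, 1) facing up
step 1 (move(4)): (2, 4) facing up
step 2 (turn(right)): (2, 4) facing right
step 3 (move(1)): (3, 4) facing right
no rival 3-sequence matches.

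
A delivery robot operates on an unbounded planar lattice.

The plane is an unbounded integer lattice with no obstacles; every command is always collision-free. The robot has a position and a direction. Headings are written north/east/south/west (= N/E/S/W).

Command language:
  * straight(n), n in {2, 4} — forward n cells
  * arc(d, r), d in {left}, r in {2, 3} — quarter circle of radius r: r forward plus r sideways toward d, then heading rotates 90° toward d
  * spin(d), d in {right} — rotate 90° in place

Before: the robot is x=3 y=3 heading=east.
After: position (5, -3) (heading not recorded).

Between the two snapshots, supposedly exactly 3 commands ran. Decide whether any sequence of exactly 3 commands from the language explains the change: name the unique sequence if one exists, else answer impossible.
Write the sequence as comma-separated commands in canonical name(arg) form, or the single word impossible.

spin(right), straight(4), arc(left, 2)

key: running arc(left, 2) before spin(right) would end elsewhere — order is forced
start: x=3 y=3 heading=east
[1] after spin(right): x=3 y=3 heading=south
[2] after straight(4): x=3 y=-1 heading=south
[3] after arc(left, 2): x=5 y=-3 heading=east
uniquely the one of 125 3-step routes that fits.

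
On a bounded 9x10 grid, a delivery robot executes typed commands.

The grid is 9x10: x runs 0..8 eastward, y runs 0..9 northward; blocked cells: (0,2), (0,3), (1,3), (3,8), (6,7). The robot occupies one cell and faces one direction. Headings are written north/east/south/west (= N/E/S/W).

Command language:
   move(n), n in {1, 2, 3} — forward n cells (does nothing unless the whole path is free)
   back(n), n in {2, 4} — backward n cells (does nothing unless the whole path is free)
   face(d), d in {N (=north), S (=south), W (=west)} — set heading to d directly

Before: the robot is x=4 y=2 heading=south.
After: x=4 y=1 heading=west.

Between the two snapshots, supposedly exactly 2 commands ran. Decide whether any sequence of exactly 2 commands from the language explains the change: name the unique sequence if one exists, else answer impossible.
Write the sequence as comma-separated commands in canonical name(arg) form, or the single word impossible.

move(1), face(W)

key: running face(W) before move(1) would end elsewhere — order is forced
initial: x=4 y=2 heading=south
t=1 move(1) ⇒ x=4 y=1 heading=south
t=2 face(W) ⇒ x=4 y=1 heading=west
uniquely the one of 64 2-step routes that fits.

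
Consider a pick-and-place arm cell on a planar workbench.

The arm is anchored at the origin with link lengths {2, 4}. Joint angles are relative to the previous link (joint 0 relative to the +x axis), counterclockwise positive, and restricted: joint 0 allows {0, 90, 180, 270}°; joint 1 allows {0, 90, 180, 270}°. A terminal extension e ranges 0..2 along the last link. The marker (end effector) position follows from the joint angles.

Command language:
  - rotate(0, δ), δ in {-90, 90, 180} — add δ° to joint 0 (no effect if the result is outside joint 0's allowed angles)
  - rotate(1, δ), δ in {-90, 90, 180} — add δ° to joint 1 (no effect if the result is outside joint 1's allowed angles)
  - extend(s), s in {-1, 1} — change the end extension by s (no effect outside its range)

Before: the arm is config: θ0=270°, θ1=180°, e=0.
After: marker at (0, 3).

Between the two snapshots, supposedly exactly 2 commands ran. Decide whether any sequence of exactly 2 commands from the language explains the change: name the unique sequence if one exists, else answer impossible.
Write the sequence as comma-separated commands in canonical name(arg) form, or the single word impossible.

key: order matters: swapping extend(-1) and extend(1) lands elsewhere
begin: config: θ0=270°, θ1=180°, e=0
t=1 extend(-1) ⇒ config: θ0=270°, θ1=180°, e=0
t=2 extend(1) ⇒ config: θ0=270°, θ1=180°, e=1
uniquely the one of 64 2-step routes that fits.

extend(-1), extend(1)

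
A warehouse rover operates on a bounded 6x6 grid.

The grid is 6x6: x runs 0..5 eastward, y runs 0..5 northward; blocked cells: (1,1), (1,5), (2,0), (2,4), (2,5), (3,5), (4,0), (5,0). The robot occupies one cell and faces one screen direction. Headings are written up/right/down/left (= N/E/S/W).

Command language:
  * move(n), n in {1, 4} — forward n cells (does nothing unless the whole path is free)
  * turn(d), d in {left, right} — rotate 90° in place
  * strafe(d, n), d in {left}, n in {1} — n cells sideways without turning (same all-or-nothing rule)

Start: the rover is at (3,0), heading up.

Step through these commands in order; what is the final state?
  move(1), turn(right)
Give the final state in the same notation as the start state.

at (3,1), heading right

from: at (3,0), heading up
[1] after move(1): at (3,1), heading up
[2] after turn(right): at (3,1), heading right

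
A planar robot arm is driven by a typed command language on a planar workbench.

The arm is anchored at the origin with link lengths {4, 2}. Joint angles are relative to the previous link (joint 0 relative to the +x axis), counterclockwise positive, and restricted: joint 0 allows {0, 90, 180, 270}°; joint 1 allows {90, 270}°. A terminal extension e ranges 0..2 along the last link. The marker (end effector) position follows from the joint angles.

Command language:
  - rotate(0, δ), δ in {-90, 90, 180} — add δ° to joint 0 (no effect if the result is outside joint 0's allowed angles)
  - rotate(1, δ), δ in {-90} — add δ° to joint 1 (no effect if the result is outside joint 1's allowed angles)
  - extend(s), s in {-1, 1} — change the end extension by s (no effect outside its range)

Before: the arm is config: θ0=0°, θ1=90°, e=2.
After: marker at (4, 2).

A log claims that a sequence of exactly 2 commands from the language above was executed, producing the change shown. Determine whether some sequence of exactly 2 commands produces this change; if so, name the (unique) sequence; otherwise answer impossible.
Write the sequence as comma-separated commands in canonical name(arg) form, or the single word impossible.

from: config: θ0=0°, θ1=90°, e=2
1. extend(-1) → config: θ0=0°, θ1=90°, e=1
2. extend(-1) → config: θ0=0°, θ1=90°, e=0
no other 2-command option fits: unique.

extend(-1), extend(-1)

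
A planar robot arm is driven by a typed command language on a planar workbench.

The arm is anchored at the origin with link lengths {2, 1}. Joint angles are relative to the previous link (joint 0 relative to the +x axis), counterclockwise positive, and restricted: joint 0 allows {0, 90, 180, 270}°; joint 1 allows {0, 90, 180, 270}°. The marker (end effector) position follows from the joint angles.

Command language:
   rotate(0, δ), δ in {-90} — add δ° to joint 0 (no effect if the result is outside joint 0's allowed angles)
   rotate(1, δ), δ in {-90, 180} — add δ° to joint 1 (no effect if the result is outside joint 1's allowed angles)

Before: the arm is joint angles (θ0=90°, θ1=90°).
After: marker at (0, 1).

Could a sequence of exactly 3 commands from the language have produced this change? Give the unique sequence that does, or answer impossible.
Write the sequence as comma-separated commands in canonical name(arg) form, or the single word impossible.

begin: joint angles (θ0=90°, θ1=90°)
step 1 (rotate(1, -90)): joint angles (θ0=90°, θ1=0°)
step 2 (rotate(1, -90)): joint angles (θ0=90°, θ1=270°)
step 3 (rotate(1, -90)): joint angles (θ0=90°, θ1=180°)
all 27 alternatives checked — unique.

rotate(1, -90), rotate(1, -90), rotate(1, -90)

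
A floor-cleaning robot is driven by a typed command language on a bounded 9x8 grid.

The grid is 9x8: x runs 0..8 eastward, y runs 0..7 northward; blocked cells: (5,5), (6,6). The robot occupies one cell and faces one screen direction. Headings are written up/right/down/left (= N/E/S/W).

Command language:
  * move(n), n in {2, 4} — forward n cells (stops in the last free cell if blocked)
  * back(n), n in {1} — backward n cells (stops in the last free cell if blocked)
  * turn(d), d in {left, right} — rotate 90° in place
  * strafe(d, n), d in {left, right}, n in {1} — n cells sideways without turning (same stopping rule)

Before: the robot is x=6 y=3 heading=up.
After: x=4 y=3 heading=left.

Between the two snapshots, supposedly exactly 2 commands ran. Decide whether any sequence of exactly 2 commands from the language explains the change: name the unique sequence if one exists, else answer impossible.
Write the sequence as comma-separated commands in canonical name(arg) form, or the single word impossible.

turn(left), move(2)

key: position moved to (4,3) AND the heading swung to W — translation plus rotation needed
initial: x=6 y=3 heading=up
1. turn(left) → x=6 y=3 heading=left
2. move(2) → x=4 y=3 heading=left
no other 2-command option fits: unique.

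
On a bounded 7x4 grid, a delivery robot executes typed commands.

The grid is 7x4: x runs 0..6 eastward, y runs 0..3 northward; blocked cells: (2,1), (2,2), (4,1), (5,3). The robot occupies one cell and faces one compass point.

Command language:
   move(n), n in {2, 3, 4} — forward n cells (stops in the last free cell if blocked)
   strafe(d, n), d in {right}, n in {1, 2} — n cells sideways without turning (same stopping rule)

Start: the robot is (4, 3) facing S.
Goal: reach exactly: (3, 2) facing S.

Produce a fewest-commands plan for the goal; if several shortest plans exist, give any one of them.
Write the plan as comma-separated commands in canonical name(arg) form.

from: (4, 3) facing S
t=1 move(3) ⇒ (4, 2) facing S
t=2 strafe(right, 2) ⇒ (3, 2) facing S
shorter routes all fall short; 2 is best.

move(3), strafe(right, 2)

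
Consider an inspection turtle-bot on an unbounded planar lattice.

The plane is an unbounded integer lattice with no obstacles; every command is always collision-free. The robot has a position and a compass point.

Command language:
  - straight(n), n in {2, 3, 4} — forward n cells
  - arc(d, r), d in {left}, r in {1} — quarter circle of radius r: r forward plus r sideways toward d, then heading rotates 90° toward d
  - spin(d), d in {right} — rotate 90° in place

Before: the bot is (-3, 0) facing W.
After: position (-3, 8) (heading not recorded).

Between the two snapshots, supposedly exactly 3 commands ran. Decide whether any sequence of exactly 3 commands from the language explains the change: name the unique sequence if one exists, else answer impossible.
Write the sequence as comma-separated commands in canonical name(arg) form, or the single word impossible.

spin(right), straight(4), straight(4)

key: running straight(4) before spin(right) would end elsewhere — order is forced
begin: (-3, 0) facing W
step 1 (spin(right)): (-3, 0) facing N
step 2 (straight(4)): (-3, 4) facing N
step 3 (straight(4)): (-3, 8) facing N
no rival 3-sequence matches.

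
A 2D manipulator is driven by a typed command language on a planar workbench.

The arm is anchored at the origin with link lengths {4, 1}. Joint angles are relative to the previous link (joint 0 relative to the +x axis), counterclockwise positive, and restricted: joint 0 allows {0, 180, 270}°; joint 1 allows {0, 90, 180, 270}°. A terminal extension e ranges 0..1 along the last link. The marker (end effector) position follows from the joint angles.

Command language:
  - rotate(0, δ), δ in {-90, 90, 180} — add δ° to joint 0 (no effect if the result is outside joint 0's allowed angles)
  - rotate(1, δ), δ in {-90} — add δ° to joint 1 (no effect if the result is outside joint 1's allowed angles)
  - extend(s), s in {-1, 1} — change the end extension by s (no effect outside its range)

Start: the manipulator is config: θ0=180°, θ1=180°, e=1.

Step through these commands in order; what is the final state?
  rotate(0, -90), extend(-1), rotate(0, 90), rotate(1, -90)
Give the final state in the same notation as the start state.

initial: config: θ0=180°, θ1=180°, e=1
1. rotate(0, -90) → config: θ0=180°, θ1=180°, e=1
2. extend(-1) → config: θ0=180°, θ1=180°, e=0
3. rotate(0, 90) → config: θ0=270°, θ1=180°, e=0
4. rotate(1, -90) → config: θ0=270°, θ1=90°, e=0

config: θ0=270°, θ1=90°, e=0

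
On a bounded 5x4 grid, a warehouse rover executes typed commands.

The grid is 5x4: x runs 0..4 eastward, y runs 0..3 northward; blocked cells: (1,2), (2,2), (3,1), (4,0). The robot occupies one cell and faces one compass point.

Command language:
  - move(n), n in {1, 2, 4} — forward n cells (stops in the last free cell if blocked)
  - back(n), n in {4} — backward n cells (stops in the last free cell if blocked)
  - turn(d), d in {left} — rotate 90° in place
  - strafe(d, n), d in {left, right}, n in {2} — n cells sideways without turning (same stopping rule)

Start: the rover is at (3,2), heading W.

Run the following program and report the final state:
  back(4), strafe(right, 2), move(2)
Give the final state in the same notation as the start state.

at (2,3), heading W

from: at (3,2), heading W
1. back(4) → at (4,2), heading W
2. strafe(right, 2) → at (4,3), heading W
3. move(2) → at (2,3), heading W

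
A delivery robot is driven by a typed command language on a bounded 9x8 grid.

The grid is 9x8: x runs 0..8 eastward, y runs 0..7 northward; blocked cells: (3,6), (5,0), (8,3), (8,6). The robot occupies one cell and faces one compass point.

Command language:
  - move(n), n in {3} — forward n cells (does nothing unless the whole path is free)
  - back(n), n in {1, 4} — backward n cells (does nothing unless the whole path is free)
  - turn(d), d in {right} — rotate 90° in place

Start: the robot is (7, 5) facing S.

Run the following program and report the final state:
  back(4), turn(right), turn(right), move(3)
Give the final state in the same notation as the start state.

initial: (7, 5) facing S
1. back(4) → (7, 5) facing S
2. turn(right) → (7, 5) facing W
3. turn(right) → (7, 5) facing N
4. move(3) → (7, 5) facing N

(7, 5) facing N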